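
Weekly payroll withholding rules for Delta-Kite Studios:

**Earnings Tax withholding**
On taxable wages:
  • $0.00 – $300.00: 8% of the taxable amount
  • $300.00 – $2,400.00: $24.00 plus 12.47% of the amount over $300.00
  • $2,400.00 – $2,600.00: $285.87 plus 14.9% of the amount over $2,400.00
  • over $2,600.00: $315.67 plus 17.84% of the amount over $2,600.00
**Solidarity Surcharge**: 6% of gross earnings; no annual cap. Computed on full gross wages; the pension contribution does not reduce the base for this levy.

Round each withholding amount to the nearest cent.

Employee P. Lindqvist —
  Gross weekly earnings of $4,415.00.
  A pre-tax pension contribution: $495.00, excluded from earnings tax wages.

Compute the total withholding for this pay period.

Earnings Tax: taxable = $4,415.00 − $495.00 = $3,920.00
  $315.67 + 17.84% × ($3,920.00 − $2,600.00) = $315.67 + 17.84% × $1,320.00 = $551.16
Solidarity Surcharge: 6% × $4,415.00 = $264.90
Total: $551.16 + $264.90 = $816.06

$816.06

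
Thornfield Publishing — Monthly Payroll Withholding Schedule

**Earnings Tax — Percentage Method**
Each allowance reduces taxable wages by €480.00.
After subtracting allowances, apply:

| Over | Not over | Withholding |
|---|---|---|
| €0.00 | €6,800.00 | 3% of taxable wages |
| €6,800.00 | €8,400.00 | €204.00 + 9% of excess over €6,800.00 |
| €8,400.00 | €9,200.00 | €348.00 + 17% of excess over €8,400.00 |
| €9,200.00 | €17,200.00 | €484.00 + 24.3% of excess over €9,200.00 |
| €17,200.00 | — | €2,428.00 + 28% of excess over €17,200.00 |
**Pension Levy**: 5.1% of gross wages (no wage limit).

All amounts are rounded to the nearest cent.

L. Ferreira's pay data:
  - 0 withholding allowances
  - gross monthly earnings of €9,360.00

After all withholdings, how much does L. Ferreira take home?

€8,359.76

Earnings Tax: taxable = €9,360.00
  €484.00 + 24.3% × (€9,360.00 − €9,200.00) = €484.00 + 24.3% × €160.00 = €522.88
Pension Levy: 5.1% × €9,360.00 = €477.36
Total withheld: €522.88 + €477.36 = €1,000.24
Net pay: €9,360.00 − €1,000.24 = €8,359.76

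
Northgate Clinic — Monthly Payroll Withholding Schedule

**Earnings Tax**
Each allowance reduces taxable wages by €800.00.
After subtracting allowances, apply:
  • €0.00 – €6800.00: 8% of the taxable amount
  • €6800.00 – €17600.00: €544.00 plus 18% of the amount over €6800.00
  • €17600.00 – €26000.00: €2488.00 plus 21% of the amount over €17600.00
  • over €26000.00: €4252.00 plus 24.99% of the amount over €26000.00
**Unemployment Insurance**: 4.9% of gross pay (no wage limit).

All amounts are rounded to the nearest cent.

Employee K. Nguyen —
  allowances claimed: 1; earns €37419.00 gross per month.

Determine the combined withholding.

€8739.22

Earnings Tax: taxable = €37419.00 − 1×€800.00 = €36619.00
  €4252.00 + 24.99% × (€36619.00 − €26000.00) = €4252.00 + 24.99% × €10619.00 = €6905.69
Unemployment Insurance: 4.9% × €37419.00 = €1833.53
Total: €6905.69 + €1833.53 = €8739.22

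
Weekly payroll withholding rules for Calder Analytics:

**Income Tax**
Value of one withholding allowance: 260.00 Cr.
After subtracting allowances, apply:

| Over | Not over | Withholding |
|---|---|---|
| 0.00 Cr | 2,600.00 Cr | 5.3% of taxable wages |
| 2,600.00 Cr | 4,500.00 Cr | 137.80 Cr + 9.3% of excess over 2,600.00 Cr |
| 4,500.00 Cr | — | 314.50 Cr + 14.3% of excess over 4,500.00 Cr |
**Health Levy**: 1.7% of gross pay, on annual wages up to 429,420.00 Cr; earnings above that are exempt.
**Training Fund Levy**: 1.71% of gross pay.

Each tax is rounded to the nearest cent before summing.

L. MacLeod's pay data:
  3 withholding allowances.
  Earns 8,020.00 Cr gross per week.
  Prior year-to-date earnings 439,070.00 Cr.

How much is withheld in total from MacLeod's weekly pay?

Income Tax: taxable = 8,020.00 Cr − 3×260.00 Cr = 7,240.00 Cr
  314.50 Cr + 14.3% × (7,240.00 Cr − 4,500.00 Cr) = 314.50 Cr + 14.3% × 2,740.00 Cr = 706.32 Cr
Health Levy: YTD 439,070.00 Cr ≥ cap 429,420.00 Cr → 0.00 Cr
Training Fund Levy: 1.71% × 8,020.00 Cr = 137.14 Cr
Total: 706.32 Cr + 0.00 Cr + 137.14 Cr = 843.46 Cr

843.46 Cr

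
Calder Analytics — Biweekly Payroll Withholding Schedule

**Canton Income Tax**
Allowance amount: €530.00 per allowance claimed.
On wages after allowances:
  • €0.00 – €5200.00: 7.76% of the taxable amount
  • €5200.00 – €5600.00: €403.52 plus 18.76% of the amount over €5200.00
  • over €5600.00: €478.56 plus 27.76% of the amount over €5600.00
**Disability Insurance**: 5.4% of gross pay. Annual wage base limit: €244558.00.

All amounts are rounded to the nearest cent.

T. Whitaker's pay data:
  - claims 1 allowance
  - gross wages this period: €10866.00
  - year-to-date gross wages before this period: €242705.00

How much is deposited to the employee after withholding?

Canton Income Tax: taxable = €10866.00 − 1×€530.00 = €10336.00
  €478.56 + 27.76% × (€10336.00 − €5600.00) = €478.56 + 27.76% × €4736.00 = €1793.27
Disability Insurance: cap €244558.00 − YTD €242705.00 = €1853.00 subject; 5.4% × €1853.00 = €100.06
Total withheld: €1793.27 + €100.06 = €1893.33
Net pay: €10866.00 − €1893.33 = €8972.67

€8972.67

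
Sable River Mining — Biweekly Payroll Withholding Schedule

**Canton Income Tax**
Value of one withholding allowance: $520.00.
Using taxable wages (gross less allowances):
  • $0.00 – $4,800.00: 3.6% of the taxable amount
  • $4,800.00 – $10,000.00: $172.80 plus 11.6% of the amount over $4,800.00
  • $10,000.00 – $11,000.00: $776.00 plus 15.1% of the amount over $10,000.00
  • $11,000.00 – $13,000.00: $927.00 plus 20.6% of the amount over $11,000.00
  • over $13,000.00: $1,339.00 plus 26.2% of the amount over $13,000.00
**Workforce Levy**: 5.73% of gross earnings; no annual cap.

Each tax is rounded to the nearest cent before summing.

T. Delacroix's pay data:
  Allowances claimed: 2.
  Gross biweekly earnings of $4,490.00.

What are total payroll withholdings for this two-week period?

Canton Income Tax: taxable = $4,490.00 − 2×$520.00 = $3,450.00
  3.6% × $3,450.00 = $124.20
Workforce Levy: 5.73% × $4,490.00 = $257.28
Total: $124.20 + $257.28 = $381.48

$381.48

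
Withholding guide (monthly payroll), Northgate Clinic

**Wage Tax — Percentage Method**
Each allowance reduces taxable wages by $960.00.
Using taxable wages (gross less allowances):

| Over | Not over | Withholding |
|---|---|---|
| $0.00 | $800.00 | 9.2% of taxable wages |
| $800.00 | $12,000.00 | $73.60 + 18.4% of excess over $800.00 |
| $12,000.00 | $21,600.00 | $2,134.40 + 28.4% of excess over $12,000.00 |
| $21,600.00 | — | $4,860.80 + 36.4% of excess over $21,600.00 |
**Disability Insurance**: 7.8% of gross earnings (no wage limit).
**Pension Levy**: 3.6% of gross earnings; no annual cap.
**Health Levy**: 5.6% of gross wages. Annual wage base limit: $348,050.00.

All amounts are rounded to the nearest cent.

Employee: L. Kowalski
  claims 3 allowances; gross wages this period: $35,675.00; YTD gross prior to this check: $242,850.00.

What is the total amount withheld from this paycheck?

Wage Tax: taxable = $35,675.00 − 3×$960.00 = $32,795.00
  $4,860.80 + 36.4% × ($32,795.00 − $21,600.00) = $4,860.80 + 36.4% × $11,195.00 = $8,935.78
Disability Insurance: 7.8% × $35,675.00 = $2,782.65
Pension Levy: 3.6% × $35,675.00 = $1,284.30
Health Levy: 5.6% × $35,675.00 = $1,997.80
Total: $8,935.78 + $2,782.65 + $1,284.30 + $1,997.80 = $15,000.53

$15,000.53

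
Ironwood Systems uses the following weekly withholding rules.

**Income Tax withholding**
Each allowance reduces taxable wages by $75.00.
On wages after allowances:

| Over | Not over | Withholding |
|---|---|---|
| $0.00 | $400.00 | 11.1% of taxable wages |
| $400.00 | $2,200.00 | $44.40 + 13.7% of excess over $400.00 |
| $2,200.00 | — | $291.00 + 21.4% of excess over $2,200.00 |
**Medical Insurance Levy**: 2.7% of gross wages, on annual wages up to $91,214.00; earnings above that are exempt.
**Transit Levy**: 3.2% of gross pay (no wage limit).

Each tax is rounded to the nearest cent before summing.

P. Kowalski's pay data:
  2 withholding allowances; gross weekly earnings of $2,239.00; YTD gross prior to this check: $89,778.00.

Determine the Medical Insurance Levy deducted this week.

Medical Insurance Levy: cap $91,214.00 − YTD $89,778.00 = $1,436.00 subject; 2.7% × $1,436.00 = $38.77

$38.77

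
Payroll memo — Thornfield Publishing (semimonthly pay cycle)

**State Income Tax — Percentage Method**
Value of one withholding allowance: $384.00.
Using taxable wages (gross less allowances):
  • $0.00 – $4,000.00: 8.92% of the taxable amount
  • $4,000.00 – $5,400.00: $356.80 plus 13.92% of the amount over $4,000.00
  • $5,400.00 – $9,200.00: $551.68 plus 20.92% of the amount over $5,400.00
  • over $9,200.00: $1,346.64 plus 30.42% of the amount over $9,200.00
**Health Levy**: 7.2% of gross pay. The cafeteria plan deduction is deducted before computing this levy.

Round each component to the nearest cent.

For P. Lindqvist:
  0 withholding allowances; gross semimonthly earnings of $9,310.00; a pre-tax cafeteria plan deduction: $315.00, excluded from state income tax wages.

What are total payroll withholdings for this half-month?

$1,951.39

State Income Tax: taxable = $9,310.00 − $315.00 = $8,995.00
  $551.68 + 20.92% × ($8,995.00 − $5,400.00) = $551.68 + 20.92% × $3,595.00 = $1,303.75
Health Levy: 7.2% × $8,995.00 = $647.64
Total: $1,303.75 + $647.64 = $1,951.39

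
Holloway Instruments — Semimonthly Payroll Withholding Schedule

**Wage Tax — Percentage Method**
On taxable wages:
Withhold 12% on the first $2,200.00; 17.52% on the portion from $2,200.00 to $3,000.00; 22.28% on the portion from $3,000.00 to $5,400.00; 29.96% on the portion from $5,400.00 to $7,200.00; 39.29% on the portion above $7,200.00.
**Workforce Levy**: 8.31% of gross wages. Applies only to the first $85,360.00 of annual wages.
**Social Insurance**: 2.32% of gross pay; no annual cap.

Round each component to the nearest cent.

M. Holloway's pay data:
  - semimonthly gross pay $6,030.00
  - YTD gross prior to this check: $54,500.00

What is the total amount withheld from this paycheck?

$1,768.62

Wage Tax: taxable = $6,030.00
  $938.88 + 29.96% × ($6,030.00 − $5,400.00) = $938.88 + 29.96% × $630.00 = $1,127.63
Workforce Levy: 8.31% × $6,030.00 = $501.09
Social Insurance: 2.32% × $6,030.00 = $139.90
Total: $1,127.63 + $501.09 + $139.90 = $1,768.62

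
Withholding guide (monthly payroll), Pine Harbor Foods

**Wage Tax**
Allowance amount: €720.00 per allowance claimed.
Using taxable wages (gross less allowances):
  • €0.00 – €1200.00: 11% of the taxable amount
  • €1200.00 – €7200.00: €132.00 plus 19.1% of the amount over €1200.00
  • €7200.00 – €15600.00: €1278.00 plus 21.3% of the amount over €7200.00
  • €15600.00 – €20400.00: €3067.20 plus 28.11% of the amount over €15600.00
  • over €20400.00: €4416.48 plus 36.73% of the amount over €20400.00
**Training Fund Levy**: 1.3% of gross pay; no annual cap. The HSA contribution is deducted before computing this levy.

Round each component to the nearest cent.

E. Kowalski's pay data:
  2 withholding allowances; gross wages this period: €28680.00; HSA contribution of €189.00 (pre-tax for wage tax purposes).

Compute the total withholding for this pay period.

Wage Tax: taxable = €28680.00 − €189.00 − 2×€720.00 = €27051.00
  €4416.48 + 36.73% × (€27051.00 − €20400.00) = €4416.48 + 36.73% × €6651.00 = €6859.39
Training Fund Levy: 1.3% × €28491.00 = €370.38
Total: €6859.39 + €370.38 = €7229.77

€7229.77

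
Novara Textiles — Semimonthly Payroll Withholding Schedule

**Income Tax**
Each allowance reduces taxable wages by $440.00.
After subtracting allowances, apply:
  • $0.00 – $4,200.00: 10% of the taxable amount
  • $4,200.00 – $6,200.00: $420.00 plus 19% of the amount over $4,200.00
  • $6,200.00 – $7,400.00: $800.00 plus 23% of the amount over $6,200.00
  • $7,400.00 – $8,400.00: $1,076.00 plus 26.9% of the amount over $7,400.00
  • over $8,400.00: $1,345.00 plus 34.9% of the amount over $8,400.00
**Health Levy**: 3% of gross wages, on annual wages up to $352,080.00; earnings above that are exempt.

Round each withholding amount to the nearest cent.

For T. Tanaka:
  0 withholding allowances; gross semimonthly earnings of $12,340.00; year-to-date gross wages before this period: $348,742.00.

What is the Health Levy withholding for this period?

Health Levy: cap $352,080.00 − YTD $348,742.00 = $3,338.00 subject; 3% × $3,338.00 = $100.14

$100.14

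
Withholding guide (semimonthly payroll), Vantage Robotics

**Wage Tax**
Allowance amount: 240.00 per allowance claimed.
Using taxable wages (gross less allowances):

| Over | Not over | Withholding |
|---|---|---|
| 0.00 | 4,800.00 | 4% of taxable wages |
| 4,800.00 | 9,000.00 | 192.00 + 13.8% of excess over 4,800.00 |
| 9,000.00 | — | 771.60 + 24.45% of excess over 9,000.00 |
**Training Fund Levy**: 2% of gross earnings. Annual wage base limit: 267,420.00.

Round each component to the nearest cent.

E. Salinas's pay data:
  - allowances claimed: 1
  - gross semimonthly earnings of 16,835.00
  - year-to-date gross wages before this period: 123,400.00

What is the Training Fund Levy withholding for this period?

336.70

Training Fund Levy: 2% × 16,835.00 = 336.70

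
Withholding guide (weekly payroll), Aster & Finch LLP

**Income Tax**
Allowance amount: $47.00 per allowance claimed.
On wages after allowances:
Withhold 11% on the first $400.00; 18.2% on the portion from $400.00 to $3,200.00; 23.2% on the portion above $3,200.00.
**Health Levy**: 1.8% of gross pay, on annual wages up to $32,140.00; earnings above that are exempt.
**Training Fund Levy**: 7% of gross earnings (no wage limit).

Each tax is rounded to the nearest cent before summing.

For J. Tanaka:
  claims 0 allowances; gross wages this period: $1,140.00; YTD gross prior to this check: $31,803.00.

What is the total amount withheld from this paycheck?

$264.55

Income Tax: taxable = $1,140.00
  $44.00 + 18.2% × ($1,140.00 − $400.00) = $44.00 + 18.2% × $740.00 = $178.68
Health Levy: cap $32,140.00 − YTD $31,803.00 = $337.00 subject; 1.8% × $337.00 = $6.07
Training Fund Levy: 7% × $1,140.00 = $79.80
Total: $178.68 + $6.07 + $79.80 = $264.55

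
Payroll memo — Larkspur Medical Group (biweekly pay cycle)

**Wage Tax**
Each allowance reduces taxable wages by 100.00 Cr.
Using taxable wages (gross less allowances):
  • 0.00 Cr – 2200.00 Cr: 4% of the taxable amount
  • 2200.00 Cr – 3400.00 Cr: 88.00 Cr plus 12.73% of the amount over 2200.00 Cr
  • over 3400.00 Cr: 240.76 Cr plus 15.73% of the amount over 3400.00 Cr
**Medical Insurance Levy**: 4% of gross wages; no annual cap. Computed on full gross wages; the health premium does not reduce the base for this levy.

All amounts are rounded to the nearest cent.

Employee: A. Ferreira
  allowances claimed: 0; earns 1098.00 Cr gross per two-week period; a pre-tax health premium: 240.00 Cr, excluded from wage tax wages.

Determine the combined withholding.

78.24 Cr

Wage Tax: taxable = 1098.00 Cr − 240.00 Cr = 858.00 Cr
  4% × 858.00 Cr = 34.32 Cr
Medical Insurance Levy: 4% × 1098.00 Cr = 43.92 Cr
Total: 34.32 Cr + 43.92 Cr = 78.24 Cr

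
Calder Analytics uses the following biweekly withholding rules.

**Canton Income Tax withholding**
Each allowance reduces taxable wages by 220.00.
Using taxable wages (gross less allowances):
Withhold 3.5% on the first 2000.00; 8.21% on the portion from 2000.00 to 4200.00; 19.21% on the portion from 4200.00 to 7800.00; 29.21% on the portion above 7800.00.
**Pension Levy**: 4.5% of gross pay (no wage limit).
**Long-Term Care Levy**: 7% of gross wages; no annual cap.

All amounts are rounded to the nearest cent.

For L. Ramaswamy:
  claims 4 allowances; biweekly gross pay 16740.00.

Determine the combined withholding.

Canton Income Tax: taxable = 16740.00 − 4×220.00 = 15860.00
  942.18 + 29.21% × (15860.00 − 7800.00) = 942.18 + 29.21% × 8060.00 = 3296.51
Pension Levy: 4.5% × 16740.00 = 753.30
Long-Term Care Levy: 7% × 16740.00 = 1171.80
Total: 3296.51 + 753.30 + 1171.80 = 5221.61

5221.61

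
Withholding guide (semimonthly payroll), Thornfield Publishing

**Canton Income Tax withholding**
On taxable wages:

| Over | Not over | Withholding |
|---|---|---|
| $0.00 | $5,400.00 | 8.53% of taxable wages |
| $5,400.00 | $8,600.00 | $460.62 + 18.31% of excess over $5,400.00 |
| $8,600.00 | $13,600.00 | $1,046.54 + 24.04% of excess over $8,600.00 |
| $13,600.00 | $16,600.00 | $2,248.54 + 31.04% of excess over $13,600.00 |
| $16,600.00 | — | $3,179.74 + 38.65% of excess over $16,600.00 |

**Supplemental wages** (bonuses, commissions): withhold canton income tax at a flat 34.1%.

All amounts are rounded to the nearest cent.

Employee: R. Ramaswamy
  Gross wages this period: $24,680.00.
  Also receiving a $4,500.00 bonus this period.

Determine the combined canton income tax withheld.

$7,837.16

Canton Income Tax: taxable = $24,680.00
  $3,179.74 + 38.65% × ($24,680.00 − $16,600.00) = $3,179.74 + 38.65% × $8,080.00 = $6,302.66
Supplemental (34.1% flat on bonus): 34.1% × $4,500.00 = $1,534.50
Total canton income tax: $6,302.66 + $1,534.50 = $7,837.16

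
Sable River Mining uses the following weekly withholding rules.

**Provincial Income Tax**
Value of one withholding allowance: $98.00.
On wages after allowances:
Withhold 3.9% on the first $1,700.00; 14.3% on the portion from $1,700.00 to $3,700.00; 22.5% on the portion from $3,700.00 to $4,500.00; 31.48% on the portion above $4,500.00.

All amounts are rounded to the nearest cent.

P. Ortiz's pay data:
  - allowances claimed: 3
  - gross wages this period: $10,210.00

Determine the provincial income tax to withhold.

$2,237.26

Provincial Income Tax: taxable = $10,210.00 − 3×$98.00 = $9,916.00
  $532.30 + 31.48% × ($9,916.00 − $4,500.00) = $532.30 + 31.48% × $5,416.00 = $2,237.26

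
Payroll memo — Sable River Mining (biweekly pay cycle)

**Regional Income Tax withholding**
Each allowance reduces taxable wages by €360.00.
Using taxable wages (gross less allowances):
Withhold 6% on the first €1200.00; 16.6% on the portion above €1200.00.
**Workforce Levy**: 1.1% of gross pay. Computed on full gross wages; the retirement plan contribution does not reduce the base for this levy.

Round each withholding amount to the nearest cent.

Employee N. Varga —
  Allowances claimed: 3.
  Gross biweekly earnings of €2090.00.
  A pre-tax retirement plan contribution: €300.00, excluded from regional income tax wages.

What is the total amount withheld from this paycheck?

€65.59

Regional Income Tax: taxable = €2090.00 − €300.00 − 3×€360.00 = €710.00
  6% × €710.00 = €42.60
Workforce Levy: 1.1% × €2090.00 = €22.99
Total: €42.60 + €22.99 = €65.59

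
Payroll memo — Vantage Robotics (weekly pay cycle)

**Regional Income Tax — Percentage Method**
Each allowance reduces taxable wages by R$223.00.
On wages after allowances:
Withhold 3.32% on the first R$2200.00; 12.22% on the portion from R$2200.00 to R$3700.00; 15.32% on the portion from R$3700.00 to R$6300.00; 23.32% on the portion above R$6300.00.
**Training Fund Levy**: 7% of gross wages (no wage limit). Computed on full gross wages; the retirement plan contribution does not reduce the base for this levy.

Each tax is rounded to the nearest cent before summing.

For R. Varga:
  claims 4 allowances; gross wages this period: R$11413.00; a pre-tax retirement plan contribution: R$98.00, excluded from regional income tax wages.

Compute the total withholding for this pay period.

Regional Income Tax: taxable = R$11413.00 − R$98.00 − 4×R$223.00 = R$10423.00
  R$654.66 + 23.32% × (R$10423.00 − R$6300.00) = R$654.66 + 23.32% × R$4123.00 = R$1616.14
Training Fund Levy: 7% × R$11413.00 = R$798.91
Total: R$1616.14 + R$798.91 = R$2415.05

R$2415.05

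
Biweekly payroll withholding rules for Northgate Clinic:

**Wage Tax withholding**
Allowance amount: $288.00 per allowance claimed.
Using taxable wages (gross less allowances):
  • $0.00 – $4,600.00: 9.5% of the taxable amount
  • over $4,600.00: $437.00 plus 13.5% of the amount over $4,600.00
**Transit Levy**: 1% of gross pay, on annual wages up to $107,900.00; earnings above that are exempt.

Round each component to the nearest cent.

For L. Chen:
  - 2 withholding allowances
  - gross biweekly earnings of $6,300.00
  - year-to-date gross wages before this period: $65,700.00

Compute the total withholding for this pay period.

$651.74

Wage Tax: taxable = $6,300.00 − 2×$288.00 = $5,724.00
  $437.00 + 13.5% × ($5,724.00 − $4,600.00) = $437.00 + 13.5% × $1,124.00 = $588.74
Transit Levy: 1% × $6,300.00 = $63.00
Total: $588.74 + $63.00 = $651.74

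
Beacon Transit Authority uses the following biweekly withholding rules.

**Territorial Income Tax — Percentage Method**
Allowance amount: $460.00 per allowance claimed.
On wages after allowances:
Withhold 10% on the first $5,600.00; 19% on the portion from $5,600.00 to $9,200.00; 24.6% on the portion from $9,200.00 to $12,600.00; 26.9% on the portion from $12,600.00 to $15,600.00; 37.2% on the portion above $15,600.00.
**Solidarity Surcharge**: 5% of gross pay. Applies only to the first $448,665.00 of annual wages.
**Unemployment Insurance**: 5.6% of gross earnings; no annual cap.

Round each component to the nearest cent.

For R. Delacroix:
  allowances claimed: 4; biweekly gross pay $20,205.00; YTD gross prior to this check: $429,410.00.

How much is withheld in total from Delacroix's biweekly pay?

Territorial Income Tax: taxable = $20,205.00 − 4×$460.00 = $18,365.00
  $2,887.40 + 37.2% × ($18,365.00 − $15,600.00) = $2,887.40 + 37.2% × $2,765.00 = $3,915.98
Solidarity Surcharge: cap $448,665.00 − YTD $429,410.00 = $19,255.00 subject; 5% × $19,255.00 = $962.75
Unemployment Insurance: 5.6% × $20,205.00 = $1,131.48
Total: $3,915.98 + $962.75 + $1,131.48 = $6,010.21

$6,010.21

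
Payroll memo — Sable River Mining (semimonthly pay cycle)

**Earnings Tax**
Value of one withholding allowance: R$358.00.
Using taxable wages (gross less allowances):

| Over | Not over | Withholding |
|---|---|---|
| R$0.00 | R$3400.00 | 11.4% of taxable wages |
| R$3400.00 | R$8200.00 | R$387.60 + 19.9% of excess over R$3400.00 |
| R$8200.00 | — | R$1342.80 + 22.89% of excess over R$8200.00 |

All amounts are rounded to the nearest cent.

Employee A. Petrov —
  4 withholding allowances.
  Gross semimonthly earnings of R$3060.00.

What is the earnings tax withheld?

Earnings Tax: taxable = R$3060.00 − 4×R$358.00 = R$1628.00
  11.4% × R$1628.00 = R$185.59

R$185.59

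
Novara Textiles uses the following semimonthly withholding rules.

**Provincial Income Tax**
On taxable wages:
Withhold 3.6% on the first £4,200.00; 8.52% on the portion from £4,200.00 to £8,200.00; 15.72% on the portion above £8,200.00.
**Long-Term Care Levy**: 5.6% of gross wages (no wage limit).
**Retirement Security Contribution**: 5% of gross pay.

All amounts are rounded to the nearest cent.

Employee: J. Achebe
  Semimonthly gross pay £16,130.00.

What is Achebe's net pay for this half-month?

Provincial Income Tax: taxable = £16,130.00
  £492.00 + 15.72% × (£16,130.00 − £8,200.00) = £492.00 + 15.72% × £7,930.00 = £1,738.60
Long-Term Care Levy: 5.6% × £16,130.00 = £903.28
Retirement Security Contribution: 5% × £16,130.00 = £806.50
Total withheld: £1,738.60 + £903.28 + £806.50 = £3,448.38
Net pay: £16,130.00 − £3,448.38 = £12,681.62

£12,681.62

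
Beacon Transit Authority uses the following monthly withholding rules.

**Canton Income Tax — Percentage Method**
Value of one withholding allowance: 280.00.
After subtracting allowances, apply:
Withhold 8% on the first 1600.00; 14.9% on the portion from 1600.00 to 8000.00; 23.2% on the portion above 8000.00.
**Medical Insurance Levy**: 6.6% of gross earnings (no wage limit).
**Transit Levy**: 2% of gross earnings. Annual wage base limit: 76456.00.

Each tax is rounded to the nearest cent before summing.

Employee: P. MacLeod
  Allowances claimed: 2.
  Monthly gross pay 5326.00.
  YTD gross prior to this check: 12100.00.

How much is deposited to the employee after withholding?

Canton Income Tax: taxable = 5326.00 − 2×280.00 = 4766.00
  128.00 + 14.9% × (4766.00 − 1600.00) = 128.00 + 14.9% × 3166.00 = 599.73
Medical Insurance Levy: 6.6% × 5326.00 = 351.52
Transit Levy: 2% × 5326.00 = 106.52
Total withheld: 599.73 + 351.52 + 106.52 = 1057.77
Net pay: 5326.00 − 1057.77 = 4268.23

4268.23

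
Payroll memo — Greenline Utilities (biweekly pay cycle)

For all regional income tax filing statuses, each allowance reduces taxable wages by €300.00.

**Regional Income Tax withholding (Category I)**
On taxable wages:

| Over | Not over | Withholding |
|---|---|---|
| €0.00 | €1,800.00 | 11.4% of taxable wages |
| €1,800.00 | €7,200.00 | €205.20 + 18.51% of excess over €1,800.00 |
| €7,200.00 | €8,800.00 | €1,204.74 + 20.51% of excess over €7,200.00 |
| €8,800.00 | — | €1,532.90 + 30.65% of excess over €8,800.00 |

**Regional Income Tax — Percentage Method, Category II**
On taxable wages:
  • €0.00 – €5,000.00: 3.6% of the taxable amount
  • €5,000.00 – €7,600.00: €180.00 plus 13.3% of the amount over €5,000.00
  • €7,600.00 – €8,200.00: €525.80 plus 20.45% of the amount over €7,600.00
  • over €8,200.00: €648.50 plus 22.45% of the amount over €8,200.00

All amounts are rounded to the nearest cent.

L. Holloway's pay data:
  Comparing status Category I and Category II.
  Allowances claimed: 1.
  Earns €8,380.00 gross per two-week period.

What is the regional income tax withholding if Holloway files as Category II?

€623.96

Regional Income Tax (Category II): taxable = €8,380.00 − 1×€300.00 = €8,080.00
  €525.80 + 20.45% × (€8,080.00 − €7,600.00) = €525.80 + 20.45% × €480.00 = €623.96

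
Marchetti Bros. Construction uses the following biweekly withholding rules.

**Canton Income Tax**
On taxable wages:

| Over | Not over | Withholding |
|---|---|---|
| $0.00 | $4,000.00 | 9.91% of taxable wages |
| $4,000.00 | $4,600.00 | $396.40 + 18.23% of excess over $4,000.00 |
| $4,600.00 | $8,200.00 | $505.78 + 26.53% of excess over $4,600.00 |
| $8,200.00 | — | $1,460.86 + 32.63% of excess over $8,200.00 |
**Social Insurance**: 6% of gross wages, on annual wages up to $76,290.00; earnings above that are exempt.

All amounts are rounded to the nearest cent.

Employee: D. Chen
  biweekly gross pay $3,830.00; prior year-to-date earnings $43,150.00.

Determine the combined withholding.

Canton Income Tax: taxable = $3,830.00
  9.91% × $3,830.00 = $379.55
Social Insurance: 6% × $3,830.00 = $229.80
Total: $379.55 + $229.80 = $609.35

$609.35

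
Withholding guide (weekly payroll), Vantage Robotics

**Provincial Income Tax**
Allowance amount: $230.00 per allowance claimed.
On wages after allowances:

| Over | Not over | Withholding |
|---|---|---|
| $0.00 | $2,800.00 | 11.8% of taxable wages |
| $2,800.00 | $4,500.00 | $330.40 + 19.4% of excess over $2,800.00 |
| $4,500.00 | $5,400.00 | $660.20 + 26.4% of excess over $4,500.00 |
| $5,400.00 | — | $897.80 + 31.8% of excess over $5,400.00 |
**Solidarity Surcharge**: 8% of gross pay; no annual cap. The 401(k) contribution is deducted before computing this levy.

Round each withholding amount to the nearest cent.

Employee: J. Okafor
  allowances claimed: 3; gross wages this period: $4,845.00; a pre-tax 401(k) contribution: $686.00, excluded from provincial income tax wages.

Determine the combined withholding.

$792.91

Provincial Income Tax: taxable = $4,845.00 − $686.00 − 3×$230.00 = $3,469.00
  $330.40 + 19.4% × ($3,469.00 − $2,800.00) = $330.40 + 19.4% × $669.00 = $460.19
Solidarity Surcharge: 8% × $4,159.00 = $332.72
Total: $460.19 + $332.72 = $792.91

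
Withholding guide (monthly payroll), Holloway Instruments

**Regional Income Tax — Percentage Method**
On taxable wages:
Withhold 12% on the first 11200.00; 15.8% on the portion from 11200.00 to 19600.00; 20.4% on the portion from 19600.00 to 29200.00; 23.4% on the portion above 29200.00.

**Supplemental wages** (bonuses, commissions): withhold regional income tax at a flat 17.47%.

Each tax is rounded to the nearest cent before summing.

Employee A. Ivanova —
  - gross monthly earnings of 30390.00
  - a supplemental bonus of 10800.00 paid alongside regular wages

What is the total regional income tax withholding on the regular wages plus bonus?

6794.82

Regional Income Tax: taxable = 30390.00
  4629.60 + 23.4% × (30390.00 − 29200.00) = 4629.60 + 23.4% × 1190.00 = 4908.06
Supplemental (17.47% flat on bonus): 17.47% × 10800.00 = 1886.76
Total regional income tax: 4908.06 + 1886.76 = 6794.82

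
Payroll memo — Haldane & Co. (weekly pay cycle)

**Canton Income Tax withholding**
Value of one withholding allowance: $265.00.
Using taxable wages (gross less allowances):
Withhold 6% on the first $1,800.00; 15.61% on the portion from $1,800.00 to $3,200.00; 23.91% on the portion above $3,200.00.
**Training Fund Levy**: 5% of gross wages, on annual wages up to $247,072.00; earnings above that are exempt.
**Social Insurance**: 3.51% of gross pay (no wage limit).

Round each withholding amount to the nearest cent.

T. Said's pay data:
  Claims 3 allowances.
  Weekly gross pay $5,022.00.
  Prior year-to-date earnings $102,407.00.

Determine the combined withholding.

Canton Income Tax: taxable = $5,022.00 − 3×$265.00 = $4,227.00
  $326.54 + 23.91% × ($4,227.00 − $3,200.00) = $326.54 + 23.91% × $1,027.00 = $572.10
Training Fund Levy: 5% × $5,022.00 = $251.10
Social Insurance: 3.51% × $5,022.00 = $176.27
Total: $572.10 + $251.10 + $176.27 = $999.47

$999.47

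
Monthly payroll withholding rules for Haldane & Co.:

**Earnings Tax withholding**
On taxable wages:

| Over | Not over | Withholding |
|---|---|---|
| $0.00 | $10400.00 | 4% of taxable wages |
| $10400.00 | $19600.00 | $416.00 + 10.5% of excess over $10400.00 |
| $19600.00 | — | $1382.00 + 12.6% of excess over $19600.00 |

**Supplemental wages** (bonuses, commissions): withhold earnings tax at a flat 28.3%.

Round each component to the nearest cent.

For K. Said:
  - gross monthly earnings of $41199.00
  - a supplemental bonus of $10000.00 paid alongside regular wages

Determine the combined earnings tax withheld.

$6933.47

Earnings Tax: taxable = $41199.00
  $1382.00 + 12.6% × ($41199.00 − $19600.00) = $1382.00 + 12.6% × $21599.00 = $4103.47
Supplemental (28.3% flat on bonus): 28.3% × $10000.00 = $2830.00
Total earnings tax: $4103.47 + $2830.00 = $6933.47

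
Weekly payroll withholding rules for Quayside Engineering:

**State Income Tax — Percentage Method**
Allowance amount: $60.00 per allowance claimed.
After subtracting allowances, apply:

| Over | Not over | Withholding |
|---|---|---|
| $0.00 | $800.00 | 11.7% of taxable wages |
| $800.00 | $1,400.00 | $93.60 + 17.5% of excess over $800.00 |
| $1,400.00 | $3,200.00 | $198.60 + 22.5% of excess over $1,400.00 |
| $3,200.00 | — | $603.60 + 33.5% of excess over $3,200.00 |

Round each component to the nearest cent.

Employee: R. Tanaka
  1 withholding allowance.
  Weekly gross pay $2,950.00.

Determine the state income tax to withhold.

$533.85

State Income Tax: taxable = $2,950.00 − 1×$60.00 = $2,890.00
  $198.60 + 22.5% × ($2,890.00 − $1,400.00) = $198.60 + 22.5% × $1,490.00 = $533.85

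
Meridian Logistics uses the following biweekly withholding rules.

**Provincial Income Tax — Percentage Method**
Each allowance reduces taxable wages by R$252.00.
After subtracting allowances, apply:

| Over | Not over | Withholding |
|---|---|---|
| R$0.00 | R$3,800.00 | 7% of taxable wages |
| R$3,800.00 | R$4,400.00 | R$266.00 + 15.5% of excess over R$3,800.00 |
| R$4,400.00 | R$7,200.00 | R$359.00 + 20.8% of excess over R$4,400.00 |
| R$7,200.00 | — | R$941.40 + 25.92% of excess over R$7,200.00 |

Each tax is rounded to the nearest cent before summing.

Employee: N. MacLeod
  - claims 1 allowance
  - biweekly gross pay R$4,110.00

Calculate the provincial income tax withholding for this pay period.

R$274.99

Provincial Income Tax: taxable = R$4,110.00 − 1×R$252.00 = R$3,858.00
  R$266.00 + 15.5% × (R$3,858.00 − R$3,800.00) = R$266.00 + 15.5% × R$58.00 = R$274.99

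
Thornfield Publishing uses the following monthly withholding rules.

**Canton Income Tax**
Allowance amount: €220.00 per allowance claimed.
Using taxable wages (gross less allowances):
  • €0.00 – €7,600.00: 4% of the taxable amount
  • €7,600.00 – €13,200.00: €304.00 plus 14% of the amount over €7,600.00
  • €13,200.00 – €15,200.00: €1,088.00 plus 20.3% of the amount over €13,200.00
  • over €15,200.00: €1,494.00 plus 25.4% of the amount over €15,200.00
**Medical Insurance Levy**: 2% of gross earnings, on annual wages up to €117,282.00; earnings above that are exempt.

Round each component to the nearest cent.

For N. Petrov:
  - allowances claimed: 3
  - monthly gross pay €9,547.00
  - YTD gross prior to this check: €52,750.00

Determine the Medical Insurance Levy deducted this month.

Medical Insurance Levy: 2% × €9,547.00 = €190.94

€190.94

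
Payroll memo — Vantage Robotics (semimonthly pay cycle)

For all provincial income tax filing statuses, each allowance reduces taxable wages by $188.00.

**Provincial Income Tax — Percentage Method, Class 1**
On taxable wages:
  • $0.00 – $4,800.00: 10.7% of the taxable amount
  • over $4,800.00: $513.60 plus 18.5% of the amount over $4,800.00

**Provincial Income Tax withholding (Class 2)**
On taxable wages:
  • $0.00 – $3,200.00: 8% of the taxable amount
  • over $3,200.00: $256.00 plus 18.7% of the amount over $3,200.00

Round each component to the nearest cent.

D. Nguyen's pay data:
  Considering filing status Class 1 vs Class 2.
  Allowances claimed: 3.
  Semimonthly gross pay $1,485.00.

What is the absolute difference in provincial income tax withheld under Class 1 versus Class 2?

Provincial Income Tax (Class 1): taxable = $1,485.00 − 3×$188.00 = $921.00
  10.7% × $921.00 = $98.55
Provincial Income Tax (Class 2): taxable = $1,485.00 − 3×$188.00 = $921.00
  8% × $921.00 = $73.68
Difference: |$98.55 − $73.68| = $24.87 (higher under Class 1)

$24.87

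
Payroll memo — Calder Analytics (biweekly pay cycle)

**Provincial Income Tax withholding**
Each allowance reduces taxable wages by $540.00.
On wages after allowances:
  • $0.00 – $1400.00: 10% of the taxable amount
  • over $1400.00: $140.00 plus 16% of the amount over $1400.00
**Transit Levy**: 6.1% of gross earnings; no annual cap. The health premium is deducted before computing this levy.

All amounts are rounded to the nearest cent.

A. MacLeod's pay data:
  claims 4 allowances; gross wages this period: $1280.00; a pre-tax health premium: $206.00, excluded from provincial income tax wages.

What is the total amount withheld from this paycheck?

Provincial Income Tax: taxable = $1280.00 − $206.00 − 4×$540.00 = $-1086.00
  Taxable ≤ 0 → $0.00
Transit Levy: 6.1% × $1074.00 = $65.51
Total: $0.00 + $65.51 = $65.51

$65.51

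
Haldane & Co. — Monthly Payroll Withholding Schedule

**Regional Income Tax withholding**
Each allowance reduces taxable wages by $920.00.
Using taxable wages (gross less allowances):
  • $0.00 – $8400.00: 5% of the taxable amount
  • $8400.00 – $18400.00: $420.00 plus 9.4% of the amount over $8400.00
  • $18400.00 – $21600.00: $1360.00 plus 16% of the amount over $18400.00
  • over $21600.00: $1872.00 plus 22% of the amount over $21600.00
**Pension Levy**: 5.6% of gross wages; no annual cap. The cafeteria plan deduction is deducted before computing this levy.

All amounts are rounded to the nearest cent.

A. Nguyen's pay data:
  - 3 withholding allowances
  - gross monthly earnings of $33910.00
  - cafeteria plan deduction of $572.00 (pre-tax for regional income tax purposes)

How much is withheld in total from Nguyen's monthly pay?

$5714.09

Regional Income Tax: taxable = $33910.00 − $572.00 − 3×$920.00 = $30578.00
  $1872.00 + 22% × ($30578.00 − $21600.00) = $1872.00 + 22% × $8978.00 = $3847.16
Pension Levy: 5.6% × $33338.00 = $1866.93
Total: $3847.16 + $1866.93 = $5714.09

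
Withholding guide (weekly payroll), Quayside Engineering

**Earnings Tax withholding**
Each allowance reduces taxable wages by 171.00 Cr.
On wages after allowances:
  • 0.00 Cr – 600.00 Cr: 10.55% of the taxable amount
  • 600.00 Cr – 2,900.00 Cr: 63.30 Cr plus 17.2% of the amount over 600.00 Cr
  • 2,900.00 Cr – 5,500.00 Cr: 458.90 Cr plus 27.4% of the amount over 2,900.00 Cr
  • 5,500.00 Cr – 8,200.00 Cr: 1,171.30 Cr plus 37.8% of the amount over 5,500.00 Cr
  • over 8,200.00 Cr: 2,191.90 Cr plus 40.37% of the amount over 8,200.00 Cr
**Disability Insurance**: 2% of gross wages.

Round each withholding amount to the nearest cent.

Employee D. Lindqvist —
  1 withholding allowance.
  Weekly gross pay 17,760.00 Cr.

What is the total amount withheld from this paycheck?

Earnings Tax: taxable = 17,760.00 Cr − 1×171.00 Cr = 17,589.00 Cr
  2,191.90 Cr + 40.37% × (17,589.00 Cr − 8,200.00 Cr) = 2,191.90 Cr + 40.37% × 9,389.00 Cr = 5,982.24 Cr
Disability Insurance: 2% × 17,760.00 Cr = 355.20 Cr
Total: 5,982.24 Cr + 355.20 Cr = 6,337.44 Cr

6,337.44 Cr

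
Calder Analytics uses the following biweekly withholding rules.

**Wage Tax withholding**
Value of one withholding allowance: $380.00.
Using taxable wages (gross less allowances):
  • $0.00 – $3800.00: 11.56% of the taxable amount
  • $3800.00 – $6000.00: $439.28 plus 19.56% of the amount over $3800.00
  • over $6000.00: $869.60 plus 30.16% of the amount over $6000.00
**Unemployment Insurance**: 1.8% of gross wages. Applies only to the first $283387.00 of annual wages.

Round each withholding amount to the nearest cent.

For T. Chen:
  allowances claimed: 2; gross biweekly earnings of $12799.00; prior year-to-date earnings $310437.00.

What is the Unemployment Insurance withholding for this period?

$0.00

Unemployment Insurance: YTD $310437.00 ≥ cap $283387.00 → $0.00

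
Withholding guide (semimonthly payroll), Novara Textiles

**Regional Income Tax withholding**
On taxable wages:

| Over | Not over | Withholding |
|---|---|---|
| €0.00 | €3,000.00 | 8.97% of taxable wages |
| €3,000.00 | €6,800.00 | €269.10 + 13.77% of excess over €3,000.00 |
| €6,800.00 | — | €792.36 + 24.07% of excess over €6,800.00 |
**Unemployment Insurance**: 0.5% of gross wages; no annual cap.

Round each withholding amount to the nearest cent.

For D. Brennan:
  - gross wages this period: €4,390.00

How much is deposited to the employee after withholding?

Regional Income Tax: taxable = €4,390.00
  €269.10 + 13.77% × (€4,390.00 − €3,000.00) = €269.10 + 13.77% × €1,390.00 = €460.50
Unemployment Insurance: 0.5% × €4,390.00 = €21.95
Total withheld: €460.50 + €21.95 = €482.45
Net pay: €4,390.00 − €482.45 = €3,907.55

€3,907.55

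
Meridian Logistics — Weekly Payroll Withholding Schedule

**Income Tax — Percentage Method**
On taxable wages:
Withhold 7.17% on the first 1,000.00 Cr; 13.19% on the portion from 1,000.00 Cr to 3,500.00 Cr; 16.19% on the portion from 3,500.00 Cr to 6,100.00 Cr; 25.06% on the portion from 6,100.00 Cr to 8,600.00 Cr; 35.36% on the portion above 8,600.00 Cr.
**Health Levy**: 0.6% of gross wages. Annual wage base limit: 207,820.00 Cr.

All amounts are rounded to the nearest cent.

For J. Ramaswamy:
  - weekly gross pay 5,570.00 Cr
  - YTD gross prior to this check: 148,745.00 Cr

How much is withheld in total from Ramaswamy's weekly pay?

Income Tax: taxable = 5,570.00 Cr
  401.45 Cr + 16.19% × (5,570.00 Cr − 3,500.00 Cr) = 401.45 Cr + 16.19% × 2,070.00 Cr = 736.58 Cr
Health Levy: 0.6% × 5,570.00 Cr = 33.42 Cr
Total: 736.58 Cr + 33.42 Cr = 770.00 Cr

770.00 Cr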